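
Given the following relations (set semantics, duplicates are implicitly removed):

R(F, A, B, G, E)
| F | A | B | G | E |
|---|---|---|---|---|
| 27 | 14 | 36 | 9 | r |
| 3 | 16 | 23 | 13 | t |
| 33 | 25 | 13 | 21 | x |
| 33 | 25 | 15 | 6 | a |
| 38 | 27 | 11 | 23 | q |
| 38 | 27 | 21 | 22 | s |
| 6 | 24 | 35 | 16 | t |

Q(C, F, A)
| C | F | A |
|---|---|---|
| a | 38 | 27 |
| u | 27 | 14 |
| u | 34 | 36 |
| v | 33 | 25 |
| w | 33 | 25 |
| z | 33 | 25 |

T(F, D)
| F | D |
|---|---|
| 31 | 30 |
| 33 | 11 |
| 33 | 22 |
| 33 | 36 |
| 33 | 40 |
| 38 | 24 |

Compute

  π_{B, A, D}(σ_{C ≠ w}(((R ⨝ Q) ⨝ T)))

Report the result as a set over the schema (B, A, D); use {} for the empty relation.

{(11, 27, 24), (13, 25, 11), (13, 25, 22), (13, 25, 36), (13, 25, 40), (15, 25, 11), (15, 25, 22), (15, 25, 36), (15, 25, 40), (21, 27, 24)}

Natural join on F, A: {(27, 14, 36, 9, r, u), (33, 25, 13, 21, x, v), (33, 25, 13, 21, x, w), (33, 25, 13, 21, x, z), (33, 25, 15, 6, a, v), (33, 25, 15, 6, a, w), (33, 25, 15, 6, a, z), (38, 27, 11, 23, q, a), (38, 27, 21, 22, s, a)}
Natural join on F: {(33, 25, 13, 21, x, v, 11), (33, 25, 13, 21, x, v, 22), (33, 25, 13, 21, x, v, 36), (33, 25, 13, 21, x, v, 40), (33, 25, 13, 21, x, w, 11), (33, 25, 13, 21, x, w, 22), (33, 25, 13, 21, x, w, 36), (33, 25, 13, 21, x, w, 40), (33, 25, 13, 21, x, z, 11), (33, 25, 13, 21, x, z, 22), (33, 25, 13, 21, x, z, 36), (33, 25, 13, 21, x, z, 40), (33, 25, 15, 6, a, v, 11), (33, 25, 15, 6, a, v, 22), (33, 25, 15, 6, a, v, 36), (33, 25, 15, 6, a, v, 40), (33, 25, 15, 6, a, w, 11), (33, 25, 15, 6, a, w, 22), (33, 25, 15, 6, a, w, 36), (33, 25, 15, 6, a, w, 40), (33, 25, 15, 6, a, z, 11), (33, 25, 15, 6, a, z, 22), (33, 25, 15, 6, a, z, 36), (33, 25, 15, 6, a, z, 40), (38, 27, 11, 23, q, a, 24), (38, 27, 21, 22, s, a, 24)}
Apply σ_{C ≠ w}; surviving tuples: {(33, 25, 13, 21, x, v, 11), (33, 25, 13, 21, x, v, 22), (33, 25, 13, 21, x, v, 36), (33, 25, 13, 21, x, v, 40), (33, 25, 13, 21, x, z, 11), (33, 25, 13, 21, x, z, 22), (33, 25, 13, 21, x, z, 36), (33, 25, 13, 21, x, z, 40), (33, 25, 15, 6, a, v, 11), (33, 25, 15, 6, a, v, 22), (33, 25, 15, 6, a, v, 36), (33, 25, 15, 6, a, v, 40), (33, 25, 15, 6, a, z, 11), (33, 25, 15, 6, a, z, 22), (33, 25, 15, 6, a, z, 36), (33, 25, 15, 6, a, z, 40), (38, 27, 11, 23, q, a, 24), (38, 27, 21, 22, s, a, 24)}
π[B, A, D]: project onto (B, A, D) (8 duplicate(s) eliminated) → {(11, 27, 24), (13, 25, 11), (13, 25, 22), (13, 25, 36), (13, 25, 40), (15, 25, 11), (15, 25, 22), (15, 25, 36), (15, 25, 40), (21, 27, 24)}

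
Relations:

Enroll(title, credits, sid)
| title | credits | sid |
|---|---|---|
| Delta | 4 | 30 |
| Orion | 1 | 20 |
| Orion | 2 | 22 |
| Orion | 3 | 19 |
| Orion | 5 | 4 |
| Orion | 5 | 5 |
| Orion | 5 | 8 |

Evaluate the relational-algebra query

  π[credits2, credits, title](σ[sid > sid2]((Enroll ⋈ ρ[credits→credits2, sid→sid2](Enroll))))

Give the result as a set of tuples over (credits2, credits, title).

ρ[credits→credits2, sid→sid2]: schema becomes (title, credits2, sid2); tuples unchanged.
Enroll ⋈ ρ[credits→credits2, sid→sid2](Enroll) (natural join on title): {(Delta, 4, 30, 4, 30), (Orion, 1, 20, 1, 20), (Orion, 1, 20, 2, 22), (Orion, 1, 20, 3, 19), (Orion, 1, 20, 5, 4), (Orion, 1, 20, 5, 5), (Orion, 1, 20, 5, 8), (Orion, 2, 22, 1, 20), (Orion, 2, 22, 2, 22), (Orion, 2, 22, 3, 19), (Orion, 2, 22, 5, 4), (Orion, 2, 22, 5, 5), (Orion, 2, 22, 5, 8), (Orion, 3, 19, 1, 20), (Orion, 3, 19, 2, 22), (Orion, 3, 19, 3, 19), (Orion, 3, 19, 5, 4), (Orion, 3, 19, 5, 5), (Orion, 3, 19, 5, 8), (Orion, 5, 4, 1, 20), (Orion, 5, 4, 2, 22), (Orion, 5, 4, 3, 19), (Orion, 5, 4, 5, 4), (Orion, 5, 4, 5, 5), (Orion, 5, 4, 5, 8), (Orion, 5, 5, 1, 20), (Orion, 5, 5, 2, 22), (Orion, 5, 5, 3, 19), (Orion, 5, 5, 5, 4), (Orion, 5, 5, 5, 5), (Orion, 5, 5, 5, 8), (Orion, 5, 8, 1, 20), (Orion, 5, 8, 2, 22), (Orion, 5, 8, 3, 19), (Orion, 5, 8, 5, 4), (Orion, 5, 8, 5, 5), (Orion, 5, 8, 5, 8)}
Selection sid > sid2: {(Orion, 1, 20, 3, 19), (Orion, 1, 20, 5, 4), (Orion, 1, 20, 5, 5), (Orion, 1, 20, 5, 8), (Orion, 2, 22, 1, 20), (Orion, 2, 22, 3, 19), (Orion, 2, 22, 5, 4), (Orion, 2, 22, 5, 5), (Orion, 2, 22, 5, 8), (Orion, 3, 19, 5, 4), (Orion, 3, 19, 5, 5), (Orion, 3, 19, 5, 8), (Orion, 5, 5, 5, 4), (Orion, 5, 8, 5, 4), (Orion, 5, 8, 5, 5)}
π[credits2, credits, title]: project onto (credits2, credits, title) (8 duplicate(s) eliminated) → {(1, 2, Orion), (3, 1, Orion), (3, 2, Orion), (5, 1, Orion), (5, 2, Orion), (5, 3, Orion), (5, 5, Orion)}

{(1, 2, Orion), (3, 1, Orion), (3, 2, Orion), (5, 1, Orion), (5, 2, Orion), (5, 3, Orion), (5, 5, Orion)}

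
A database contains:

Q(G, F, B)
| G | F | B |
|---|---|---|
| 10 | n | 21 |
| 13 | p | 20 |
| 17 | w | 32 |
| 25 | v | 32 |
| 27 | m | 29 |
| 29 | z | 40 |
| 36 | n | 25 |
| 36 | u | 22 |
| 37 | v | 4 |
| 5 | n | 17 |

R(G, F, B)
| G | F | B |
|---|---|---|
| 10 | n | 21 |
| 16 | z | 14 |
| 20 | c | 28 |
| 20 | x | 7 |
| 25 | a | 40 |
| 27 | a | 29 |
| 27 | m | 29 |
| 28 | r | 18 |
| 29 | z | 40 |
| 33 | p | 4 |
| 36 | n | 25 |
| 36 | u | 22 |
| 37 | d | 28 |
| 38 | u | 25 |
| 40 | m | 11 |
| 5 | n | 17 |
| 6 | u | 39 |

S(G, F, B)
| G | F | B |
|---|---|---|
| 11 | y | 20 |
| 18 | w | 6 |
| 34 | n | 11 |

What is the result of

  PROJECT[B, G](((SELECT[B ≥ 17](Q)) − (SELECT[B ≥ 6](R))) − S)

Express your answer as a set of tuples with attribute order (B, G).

Apply σ_{B ≥ 17}; surviving tuples: {(10, n, 21), (13, p, 20), (17, w, 32), (25, v, 32), (27, m, 29), (29, z, 40), (36, n, 25), (36, u, 22), (5, n, 17)}
Apply σ_{B ≥ 6}; surviving tuples: {(10, n, 21), (16, z, 14), (20, c, 28), (20, x, 7), (25, a, 40), (27, a, 29), (27, m, 29), (28, r, 18), (29, z, 40), (36, n, 25), (36, u, 22), (37, d, 28), (38, u, 25), (40, m, 11), (5, n, 17), (6, u, 39)}
Set difference of the two operands is {(13, p, 20), (17, w, 32), (25, v, 32)}.
Set difference of the two operands is {(13, p, 20), (17, w, 32), (25, v, 32)}.
π[B, G]: project onto (B, G) → {(20, 13), (32, 17), (32, 25)}

{(20, 13), (32, 17), (32, 25)}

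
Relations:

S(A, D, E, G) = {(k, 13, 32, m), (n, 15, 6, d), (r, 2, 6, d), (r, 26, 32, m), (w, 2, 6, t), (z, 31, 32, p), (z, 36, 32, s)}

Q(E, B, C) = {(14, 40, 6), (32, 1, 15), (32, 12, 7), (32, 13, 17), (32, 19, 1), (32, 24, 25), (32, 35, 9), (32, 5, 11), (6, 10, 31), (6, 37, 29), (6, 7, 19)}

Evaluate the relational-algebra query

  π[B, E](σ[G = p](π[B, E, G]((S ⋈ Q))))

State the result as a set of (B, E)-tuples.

{(1, 32), (12, 32), (13, 32), (19, 32), (24, 32), (35, 32), (5, 32)}

Joining S and Q on E yields {(k, 13, 32, m, 1, 15), (k, 13, 32, m, 12, 7), (k, 13, 32, m, 13, 17), (k, 13, 32, m, 19, 1), (k, 13, 32, m, 24, 25), (k, 13, 32, m, 35, 9), (k, 13, 32, m, 5, 11), (n, 15, 6, d, 10, 31), (n, 15, 6, d, 37, 29), (n, 15, 6, d, 7, 19), (r, 2, 6, d, 10, 31), (r, 2, 6, d, 37, 29), (r, 2, 6, d, 7, 19), (r, 26, 32, m, 1, 15), (r, 26, 32, m, 12, 7), (r, 26, 32, m, 13, 17), (r, 26, 32, m, 19, 1), (r, 26, 32, m, 24, 25), (r, 26, 32, m, 35, 9), (r, 26, 32, m, 5, 11), (w, 2, 6, t, 10, 31), (w, 2, 6, t, 37, 29), (w, 2, 6, t, 7, 19), (z, 31, 32, p, 1, 15), (z, 31, 32, p, 12, 7), (z, 31, 32, p, 13, 17), (z, 31, 32, p, 19, 1), (z, 31, 32, p, 24, 25), (z, 31, 32, p, 35, 9), (z, 31, 32, p, 5, 11), (z, 36, 32, s, 1, 15), (z, 36, 32, s, 12, 7), (z, 36, 32, s, 13, 17), (z, 36, 32, s, 19, 1), (z, 36, 32, s, 24, 25), (z, 36, 32, s, 35, 9), (z, 36, 32, s, 5, 11)}.
π_{B, E, G} gives {(1, 32, m), (1, 32, p), (1, 32, s), (10, 6, d), (10, 6, t), (12, 32, m), (12, 32, p), (12, 32, s), (13, 32, m), (13, 32, p), (13, 32, s), (19, 32, m), (19, 32, p), (19, 32, s), (24, 32, m), (24, 32, p), (24, 32, s), (35, 32, m), (35, 32, p), (35, 32, s), (37, 6, d), (37, 6, t), (5, 32, m), (5, 32, p), (5, 32, s), (7, 6, d), (7, 6, t)} (10 duplicate(s) eliminated).
Filtering on G = p leaves {(1, 32, p), (12, 32, p), (13, 32, p), (19, 32, p), (24, 32, p), (35, 32, p), (5, 32, p)}.
π_{B, E} gives {(1, 32), (12, 32), (13, 32), (19, 32), (24, 32), (35, 32), (5, 32)}.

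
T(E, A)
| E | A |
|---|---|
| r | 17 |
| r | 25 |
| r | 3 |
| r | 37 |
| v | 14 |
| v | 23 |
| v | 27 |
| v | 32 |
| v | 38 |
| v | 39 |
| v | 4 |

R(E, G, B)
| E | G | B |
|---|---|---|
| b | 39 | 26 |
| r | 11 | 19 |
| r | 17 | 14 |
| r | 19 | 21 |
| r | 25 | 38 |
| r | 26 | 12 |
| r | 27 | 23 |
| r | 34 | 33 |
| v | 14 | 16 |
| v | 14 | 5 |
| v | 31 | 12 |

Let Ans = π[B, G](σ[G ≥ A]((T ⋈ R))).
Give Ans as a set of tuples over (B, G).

{(12, 26), (12, 31), (14, 17), (16, 14), (19, 11), (21, 19), (23, 27), (33, 34), (38, 25), (5, 14)}

Natural join on E: {(r, 17, 11, 19), (r, 17, 17, 14), (r, 17, 19, 21), (r, 17, 25, 38), (r, 17, 26, 12), (r, 17, 27, 23), (r, 17, 34, 33), (r, 25, 11, 19), (r, 25, 17, 14), (r, 25, 19, 21), (r, 25, 25, 38), (r, 25, 26, 12), (r, 25, 27, 23), (r, 25, 34, 33), (r, 3, 11, 19), (r, 3, 17, 14), (r, 3, 19, 21), (r, 3, 25, 38), (r, 3, 26, 12), (r, 3, 27, 23), (r, 3, 34, 33), (r, 37, 11, 19), (r, 37, 17, 14), (r, 37, 19, 21), (r, 37, 25, 38), (r, 37, 26, 12), (r, 37, 27, 23), (r, 37, 34, 33), (v, 14, 14, 16), (v, 14, 14, 5), (v, 14, 31, 12), (v, 23, 14, 16), (v, 23, 14, 5), (v, 23, 31, 12), (v, 27, 14, 16), (v, 27, 14, 5), (v, 27, 31, 12), (v, 32, 14, 16), (v, 32, 14, 5), (v, 32, 31, 12), (v, 38, 14, 16), (v, 38, 14, 5), (v, 38, 31, 12), (v, 39, 14, 16), (v, 39, 14, 5), (v, 39, 31, 12), (v, 4, 14, 16), (v, 4, 14, 5), (v, 4, 31, 12)}
Filtering on G ≥ A leaves {(r, 17, 17, 14), (r, 17, 19, 21), (r, 17, 25, 38), (r, 17, 26, 12), (r, 17, 27, 23), (r, 17, 34, 33), (r, 25, 25, 38), (r, 25, 26, 12), (r, 25, 27, 23), (r, 25, 34, 33), (r, 3, 11, 19), (r, 3, 17, 14), (r, 3, 19, 21), (r, 3, 25, 38), (r, 3, 26, 12), (r, 3, 27, 23), (r, 3, 34, 33), (v, 14, 14, 16), (v, 14, 14, 5), (v, 14, 31, 12), (v, 23, 31, 12), (v, 27, 31, 12), (v, 4, 14, 16), (v, 4, 14, 5), (v, 4, 31, 12)}.
π_{B, G} gives {(12, 26), (12, 31), (14, 17), (16, 14), (19, 11), (21, 19), (23, 27), (33, 34), (38, 25), (5, 14)} (15 duplicate(s) eliminated).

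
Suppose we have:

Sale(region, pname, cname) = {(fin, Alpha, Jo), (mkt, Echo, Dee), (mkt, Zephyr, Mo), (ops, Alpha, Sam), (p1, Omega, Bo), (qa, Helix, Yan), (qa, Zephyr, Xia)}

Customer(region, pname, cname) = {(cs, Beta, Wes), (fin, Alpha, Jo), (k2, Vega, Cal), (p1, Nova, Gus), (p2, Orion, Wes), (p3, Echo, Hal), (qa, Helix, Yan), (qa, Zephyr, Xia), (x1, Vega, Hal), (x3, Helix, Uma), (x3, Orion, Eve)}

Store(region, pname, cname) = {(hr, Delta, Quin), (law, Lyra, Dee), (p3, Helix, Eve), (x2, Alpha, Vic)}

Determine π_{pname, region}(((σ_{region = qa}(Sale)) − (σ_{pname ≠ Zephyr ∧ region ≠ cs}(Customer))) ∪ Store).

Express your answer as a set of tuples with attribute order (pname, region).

Filtering on region = qa leaves {(qa, Helix, Yan), (qa, Zephyr, Xia)}.
Filtering on pname ≠ Zephyr ∧ region ≠ cs leaves {(fin, Alpha, Jo), (k2, Vega, Cal), (p1, Nova, Gus), (p2, Orion, Wes), (p3, Echo, Hal), (qa, Helix, Yan), (x1, Vega, Hal), (x3, Helix, Uma), (x3, Orion, Eve)}.
Set difference of the two operands is {(qa, Zephyr, Xia)}.
Set union of the two operands is {(hr, Delta, Quin), (law, Lyra, Dee), (p3, Helix, Eve), (qa, Zephyr, Xia), (x2, Alpha, Vic)}.
Keep only column(s) pname, region: {(Alpha, x2), (Delta, hr), (Helix, p3), (Lyra, law), (Zephyr, qa)}

{(Alpha, x2), (Delta, hr), (Helix, p3), (Lyra, law), (Zephyr, qa)}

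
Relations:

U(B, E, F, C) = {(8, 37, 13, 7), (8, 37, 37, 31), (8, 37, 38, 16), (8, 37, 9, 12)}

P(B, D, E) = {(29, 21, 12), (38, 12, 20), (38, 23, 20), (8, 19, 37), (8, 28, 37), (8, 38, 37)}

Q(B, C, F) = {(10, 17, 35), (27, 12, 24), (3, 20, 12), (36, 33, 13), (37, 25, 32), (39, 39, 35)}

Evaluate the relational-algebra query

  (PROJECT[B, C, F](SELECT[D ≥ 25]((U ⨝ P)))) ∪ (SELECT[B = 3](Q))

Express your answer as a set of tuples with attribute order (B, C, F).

Joining U and P on B, E yields {(8, 37, 13, 7, 19), (8, 37, 13, 7, 28), (8, 37, 13, 7, 38), (8, 37, 37, 31, 19), (8, 37, 37, 31, 28), (8, 37, 37, 31, 38), (8, 37, 38, 16, 19), (8, 37, 38, 16, 28), (8, 37, 38, 16, 38), (8, 37, 9, 12, 19), (8, 37, 9, 12, 28), (8, 37, 9, 12, 38)}.
Selection D ≥ 25: {(8, 37, 13, 7, 28), (8, 37, 13, 7, 38), (8, 37, 37, 31, 28), (8, 37, 37, 31, 38), (8, 37, 38, 16, 28), (8, 37, 38, 16, 38), (8, 37, 9, 12, 28), (8, 37, 9, 12, 38)}
π[B, C, F]: project onto (B, C, F) (4 duplicate(s) eliminated) → {(8, 12, 9), (8, 16, 38), (8, 31, 37), (8, 7, 13)}
Selection B = 3: {(3, 20, 12)}
Taking the union: {(3, 20, 12), (8, 12, 9), (8, 16, 38), (8, 31, 37), (8, 7, 13)}

{(3, 20, 12), (8, 12, 9), (8, 16, 38), (8, 31, 37), (8, 7, 13)}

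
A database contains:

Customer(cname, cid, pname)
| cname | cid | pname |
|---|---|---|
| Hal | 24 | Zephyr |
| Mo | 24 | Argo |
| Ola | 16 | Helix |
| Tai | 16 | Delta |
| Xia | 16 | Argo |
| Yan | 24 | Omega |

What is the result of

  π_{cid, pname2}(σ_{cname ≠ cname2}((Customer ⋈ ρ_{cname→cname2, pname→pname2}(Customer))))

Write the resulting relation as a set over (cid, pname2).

{(16, Argo), (16, Delta), (16, Helix), (24, Argo), (24, Omega), (24, Zephyr)}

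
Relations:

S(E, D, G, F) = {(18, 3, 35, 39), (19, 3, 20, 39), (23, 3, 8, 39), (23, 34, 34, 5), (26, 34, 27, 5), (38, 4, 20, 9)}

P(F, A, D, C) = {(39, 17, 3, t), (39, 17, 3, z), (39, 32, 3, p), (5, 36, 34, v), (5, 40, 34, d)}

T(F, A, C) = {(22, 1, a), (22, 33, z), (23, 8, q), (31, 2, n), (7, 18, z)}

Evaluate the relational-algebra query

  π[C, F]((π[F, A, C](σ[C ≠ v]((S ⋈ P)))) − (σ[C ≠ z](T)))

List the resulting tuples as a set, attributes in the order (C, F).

{(d, 5), (p, 39), (t, 39), (z, 39)}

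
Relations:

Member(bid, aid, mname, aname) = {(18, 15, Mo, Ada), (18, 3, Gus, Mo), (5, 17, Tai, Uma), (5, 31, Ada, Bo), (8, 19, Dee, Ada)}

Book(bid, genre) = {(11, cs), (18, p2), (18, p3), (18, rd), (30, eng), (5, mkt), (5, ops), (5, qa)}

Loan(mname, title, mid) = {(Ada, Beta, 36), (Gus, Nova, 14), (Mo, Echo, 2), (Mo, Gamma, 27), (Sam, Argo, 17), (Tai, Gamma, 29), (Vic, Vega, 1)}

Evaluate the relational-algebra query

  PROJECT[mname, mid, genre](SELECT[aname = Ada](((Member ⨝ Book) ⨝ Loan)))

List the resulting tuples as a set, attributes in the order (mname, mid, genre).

{(Mo, 2, p2), (Mo, 2, p3), (Mo, 2, rd), (Mo, 27, p2), (Mo, 27, p3), (Mo, 27, rd)}

Joining Member and Book on bid yields {(18, 15, Mo, Ada, p2), (18, 15, Mo, Ada, p3), (18, 15, Mo, Ada, rd), (18, 3, Gus, Mo, p2), (18, 3, Gus, Mo, p3), (18, 3, Gus, Mo, rd), (5, 17, Tai, Uma, mkt), (5, 17, Tai, Uma, ops), (5, 17, Tai, Uma, qa), (5, 31, Ada, Bo, mkt), (5, 31, Ada, Bo, ops), (5, 31, Ada, Bo, qa)}.
Joining (Member ⨝ Book) and Loan on mname yields {(18, 15, Mo, Ada, p2, Echo, 2), (18, 15, Mo, Ada, p2, Gamma, 27), (18, 15, Mo, Ada, p3, Echo, 2), (18, 15, Mo, Ada, p3, Gamma, 27), (18, 15, Mo, Ada, rd, Echo, 2), (18, 15, Mo, Ada, rd, Gamma, 27), (18, 3, Gus, Mo, p2, Nova, 14), (18, 3, Gus, Mo, p3, Nova, 14), (18, 3, Gus, Mo, rd, Nova, 14), (5, 17, Tai, Uma, mkt, Gamma, 29), (5, 17, Tai, Uma, ops, Gamma, 29), (5, 17, Tai, Uma, qa, Gamma, 29), (5, 31, Ada, Bo, mkt, Beta, 36), (5, 31, Ada, Bo, ops, Beta, 36), (5, 31, Ada, Bo, qa, Beta, 36)}.
σ[aname = Ada]: keep tuples satisfying aname = Ada → {(18, 15, Mo, Ada, p2, Echo, 2), (18, 15, Mo, Ada, p2, Gamma, 27), (18, 15, Mo, Ada, p3, Echo, 2), (18, 15, Mo, Ada, p3, Gamma, 27), (18, 15, Mo, Ada, rd, Echo, 2), (18, 15, Mo, Ada, rd, Gamma, 27)}
Keep only column(s) mname, mid, genre: {(Mo, 2, p2), (Mo, 2, p3), (Mo, 2, rd), (Mo, 27, p2), (Mo, 27, p3), (Mo, 27, rd)}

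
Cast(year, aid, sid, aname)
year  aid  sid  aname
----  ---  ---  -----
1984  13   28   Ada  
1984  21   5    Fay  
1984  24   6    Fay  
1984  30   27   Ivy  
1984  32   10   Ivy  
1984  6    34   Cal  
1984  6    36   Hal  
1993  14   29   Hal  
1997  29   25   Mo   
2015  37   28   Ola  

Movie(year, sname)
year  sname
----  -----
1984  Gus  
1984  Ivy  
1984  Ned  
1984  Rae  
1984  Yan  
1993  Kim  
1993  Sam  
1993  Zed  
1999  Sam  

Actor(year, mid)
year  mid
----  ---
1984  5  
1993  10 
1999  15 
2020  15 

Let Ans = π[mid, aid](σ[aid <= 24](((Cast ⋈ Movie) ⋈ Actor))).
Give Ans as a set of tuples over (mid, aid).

Natural join on year: {(1984, 13, 28, Ada, Gus), (1984, 13, 28, Ada, Ivy), (1984, 13, 28, Ada, Ned), (1984, 13, 28, Ada, Rae), (1984, 13, 28, Ada, Yan), (1984, 21, 5, Fay, Gus), (1984, 21, 5, Fay, Ivy), (1984, 21, 5, Fay, Ned), (1984, 21, 5, Fay, Rae), (1984, 21, 5, Fay, Yan), (1984, 24, 6, Fay, Gus), (1984, 24, 6, Fay, Ivy), (1984, 24, 6, Fay, Ned), (1984, 24, 6, Fay, Rae), (1984, 24, 6, Fay, Yan), (1984, 30, 27, Ivy, Gus), (1984, 30, 27, Ivy, Ivy), (1984, 30, 27, Ivy, Ned), (1984, 30, 27, Ivy, Rae), (1984, 30, 27, Ivy, Yan), (1984, 32, 10, Ivy, Gus), (1984, 32, 10, Ivy, Ivy), (1984, 32, 10, Ivy, Ned), (1984, 32, 10, Ivy, Rae), (1984, 32, 10, Ivy, Yan), (1984, 6, 34, Cal, Gus), (1984, 6, 34, Cal, Ivy), (1984, 6, 34, Cal, Ned), (1984, 6, 34, Cal, Rae), (1984, 6, 34, Cal, Yan), (1984, 6, 36, Hal, Gus), (1984, 6, 36, Hal, Ivy), (1984, 6, 36, Hal, Ned), (1984, 6, 36, Hal, Rae), (1984, 6, 36, Hal, Yan), (1993, 14, 29, Hal, Kim), (1993, 14, 29, Hal, Sam), (1993, 14, 29, Hal, Zed)}
Natural join on year: {(1984, 13, 28, Ada, Gus, 5), (1984, 13, 28, Ada, Ivy, 5), (1984, 13, 28, Ada, Ned, 5), (1984, 13, 28, Ada, Rae, 5), (1984, 13, 28, Ada, Yan, 5), (1984, 21, 5, Fay, Gus, 5), (1984, 21, 5, Fay, Ivy, 5), (1984, 21, 5, Fay, Ned, 5), (1984, 21, 5, Fay, Rae, 5), (1984, 21, 5, Fay, Yan, 5), (1984, 24, 6, Fay, Gus, 5), (1984, 24, 6, Fay, Ivy, 5), (1984, 24, 6, Fay, Ned, 5), (1984, 24, 6, Fay, Rae, 5), (1984, 24, 6, Fay, Yan, 5), (1984, 30, 27, Ivy, Gus, 5), (1984, 30, 27, Ivy, Ivy, 5), (1984, 30, 27, Ivy, Ned, 5), (1984, 30, 27, Ivy, Rae, 5), (1984, 30, 27, Ivy, Yan, 5), (1984, 32, 10, Ivy, Gus, 5), (1984, 32, 10, Ivy, Ivy, 5), (1984, 32, 10, Ivy, Ned, 5), (1984, 32, 10, Ivy, Rae, 5), (1984, 32, 10, Ivy, Yan, 5), (1984, 6, 34, Cal, Gus, 5), (1984, 6, 34, Cal, Ivy, 5), (1984, 6, 34, Cal, Ned, 5), (1984, 6, 34, Cal, Rae, 5), (1984, 6, 34, Cal, Yan, 5), (1984, 6, 36, Hal, Gus, 5), (1984, 6, 36, Hal, Ivy, 5), (1984, 6, 36, Hal, Ned, 5), (1984, 6, 36, Hal, Rae, 5), (1984, 6, 36, Hal, Yan, 5), (1993, 14, 29, Hal, Kim, 10), (1993, 14, 29, Hal, Sam, 10), (1993, 14, 29, Hal, Zed, 10)}
σ[aid <= 24]: keep tuples satisfying aid <= 24 → {(1984, 13, 28, Ada, Gus, 5), (1984, 13, 28, Ada, Ivy, 5), (1984, 13, 28, Ada, Ned, 5), (1984, 13, 28, Ada, Rae, 5), (1984, 13, 28, Ada, Yan, 5), (1984, 21, 5, Fay, Gus, 5), (1984, 21, 5, Fay, Ivy, 5), (1984, 21, 5, Fay, Ned, 5), (1984, 21, 5, Fay, Rae, 5), (1984, 21, 5, Fay, Yan, 5), (1984, 24, 6, Fay, Gus, 5), (1984, 24, 6, Fay, Ivy, 5), (1984, 24, 6, Fay, Ned, 5), (1984, 24, 6, Fay, Rae, 5), (1984, 24, 6, Fay, Yan, 5), (1984, 6, 34, Cal, Gus, 5), (1984, 6, 34, Cal, Ivy, 5), (1984, 6, 34, Cal, Ned, 5), (1984, 6, 34, Cal, Rae, 5), (1984, 6, 34, Cal, Yan, 5), (1984, 6, 36, Hal, Gus, 5), (1984, 6, 36, Hal, Ivy, 5), (1984, 6, 36, Hal, Ned, 5), (1984, 6, 36, Hal, Rae, 5), (1984, 6, 36, Hal, Yan, 5), (1993, 14, 29, Hal, Kim, 10), (1993, 14, 29, Hal, Sam, 10), (1993, 14, 29, Hal, Zed, 10)}
π[mid, aid]: project onto (mid, aid) (23 duplicate(s) eliminated) → {(10, 14), (5, 13), (5, 21), (5, 24), (5, 6)}

{(10, 14), (5, 13), (5, 21), (5, 24), (5, 6)}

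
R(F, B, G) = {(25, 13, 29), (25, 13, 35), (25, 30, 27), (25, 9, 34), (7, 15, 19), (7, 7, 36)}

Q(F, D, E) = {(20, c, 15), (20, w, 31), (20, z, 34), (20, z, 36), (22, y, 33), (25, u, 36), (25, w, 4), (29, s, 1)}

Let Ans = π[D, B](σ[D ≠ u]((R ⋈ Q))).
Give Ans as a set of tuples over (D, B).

Joining R and Q on F yields {(25, 13, 29, u, 36), (25, 13, 29, w, 4), (25, 13, 35, u, 36), (25, 13, 35, w, 4), (25, 30, 27, u, 36), (25, 30, 27, w, 4), (25, 9, 34, u, 36), (25, 9, 34, w, 4)}.
Selection D ≠ u: {(25, 13, 29, w, 4), (25, 13, 35, w, 4), (25, 30, 27, w, 4), (25, 9, 34, w, 4)}
Projecting to D, B (1 duplicate(s) eliminated): {(w, 13), (w, 30), (w, 9)}

{(w, 13), (w, 30), (w, 9)}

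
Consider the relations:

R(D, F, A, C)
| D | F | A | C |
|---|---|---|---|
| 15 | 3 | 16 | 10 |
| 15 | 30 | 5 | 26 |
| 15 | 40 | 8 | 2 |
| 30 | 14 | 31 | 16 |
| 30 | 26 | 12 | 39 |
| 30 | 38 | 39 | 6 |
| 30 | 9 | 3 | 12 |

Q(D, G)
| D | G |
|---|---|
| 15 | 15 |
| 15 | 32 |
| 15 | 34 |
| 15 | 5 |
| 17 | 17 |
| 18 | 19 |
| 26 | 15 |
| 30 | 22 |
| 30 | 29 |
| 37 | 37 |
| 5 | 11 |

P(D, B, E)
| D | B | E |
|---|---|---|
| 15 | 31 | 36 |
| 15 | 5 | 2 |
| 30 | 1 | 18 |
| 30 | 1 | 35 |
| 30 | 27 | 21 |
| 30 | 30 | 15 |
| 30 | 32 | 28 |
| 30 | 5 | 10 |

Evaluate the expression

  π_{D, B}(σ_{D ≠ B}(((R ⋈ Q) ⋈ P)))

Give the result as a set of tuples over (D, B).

Joining R and Q on D yields {(15, 3, 16, 10, 15), (15, 3, 16, 10, 32), (15, 3, 16, 10, 34), (15, 3, 16, 10, 5), (15, 30, 5, 26, 15), (15, 30, 5, 26, 32), (15, 30, 5, 26, 34), (15, 30, 5, 26, 5), (15, 40, 8, 2, 15), (15, 40, 8, 2, 32), (15, 40, 8, 2, 34), (15, 40, 8, 2, 5), (30, 14, 31, 16, 22), (30, 14, 31, 16, 29), (30, 26, 12, 39, 22), (30, 26, 12, 39, 29), (30, 38, 39, 6, 22), (30, 38, 39, 6, 29), (30, 9, 3, 12, 22), (30, 9, 3, 12, 29)}.
Joining (R ⋈ Q) and P on D yields {(15, 3, 16, 10, 15, 31, 36), (15, 3, 16, 10, 15, 5, 2), (15, 3, 16, 10, 32, 31, 36), (15, 3, 16, 10, 32, 5, 2), (15, 3, 16, 10, 34, 31, 36), (15, 3, 16, 10, 34, 5, 2), (15, 3, 16, 10, 5, 31, 36), (15, 3, 16, 10, 5, 5, 2), (15, 30, 5, 26, 15, 31, 36), (15, 30, 5, 26, 15, 5, 2), (15, 30, 5, 26, 32, 31, 36), (15, 30, 5, 26, 32, 5, 2), (15, 30, 5, 26, 34, 31, 36), (15, 30, 5, 26, 34, 5, 2), (15, 30, 5, 26, 5, 31, 36), (15, 30, 5, 26, 5, 5, 2), (15, 40, 8, 2, 15, 31, 36), (15, 40, 8, 2, 15, 5, 2), (15, 40, 8, 2, 32, 31, 36), (15, 40, 8, 2, 32, 5, 2), (15, 40, 8, 2, 34, 31, 36), (15, 40, 8, 2, 34, 5, 2), (15, 40, 8, 2, 5, 31, 36), (15, 40, 8, 2, 5, 5, 2), (30, 14, 31, 16, 22, 1, 18), (30, 14, 31, 16, 22, 1, 35), (30, 14, 31, 16, 22, 27, 21), (30, 14, 31, 16, 22, 30, 15), (30, 14, 31, 16, 22, 32, 28), (30, 14, 31, 16, 22, 5, 10), (30, 14, 31, 16, 29, 1, 18), (30, 14, 31, 16, 29, 1, 35), (30, 14, 31, 16, 29, 27, 21), (30, 14, 31, 16, 29, 30, 15), (30, 14, 31, 16, 29, 32, 28), (30, 14, 31, 16, 29, 5, 10), (30, 26, 12, 39, 22, 1, 18), (30, 26, 12, 39, 22, 1, 35), (30, 26, 12, 39, 22, 27, 21), (30, 26, 12, 39, 22, 30, 15), (30, 26, 12, 39, 22, 32, 28), (30, 26, 12, 39, 22, 5, 10), (30, 26, 12, 39, 29, 1, 18), (30, 26, 12, 39, 29, 1, 35), (30, 26, 12, 39, 29, 27, 21), (30, 26, 12, 39, 29, 30, 15), (30, 26, 12, 39, 29, 32, 28), (30, 26, 12, 39, 29, 5, 10), (30, 38, 39, 6, 22, 1, 18), (30, 38, 39, 6, 22, 1, 35), (30, 38, 39, 6, 22, 27, 21), (30, 38, 39, 6, 22, 30, 15), (30, 38, 39, 6, 22, 32, 28), (30, 38, 39, 6, 22, 5, 10), (30, 38, 39, 6, 29, 1, 18), (30, 38, 39, 6, 29, 1, 35), (30, 38, 39, 6, 29, 27, 21), (30, 38, 39, 6, 29, 30, 15), (30, 38, 39, 6, 29, 32, 28), (30, 38, 39, 6, 29, 5, 10), (30, 9, 3, 12, 22, 1, 18), (30, 9, 3, 12, 22, 1, 35), (30, 9, 3, 12, 22, 27, 21), (30, 9, 3, 12, 22, 30, 15), (30, 9, 3, 12, 22, 32, 28), (30, 9, 3, 12, 22, 5, 10), (30, 9, 3, 12, 29, 1, 18), (30, 9, 3, 12, 29, 1, 35), (30, 9, 3, 12, 29, 27, 21), (30, 9, 3, 12, 29, 30, 15), (30, 9, 3, 12, 29, 32, 28), (30, 9, 3, 12, 29, 5, 10)}.
σ[D ≠ B]: keep tuples satisfying D ≠ B → {(15, 3, 16, 10, 15, 31, 36), (15, 3, 16, 10, 15, 5, 2), (15, 3, 16, 10, 32, 31, 36), (15, 3, 16, 10, 32, 5, 2), (15, 3, 16, 10, 34, 31, 36), (15, 3, 16, 10, 34, 5, 2), (15, 3, 16, 10, 5, 31, 36), (15, 3, 16, 10, 5, 5, 2), (15, 30, 5, 26, 15, 31, 36), (15, 30, 5, 26, 15, 5, 2), (15, 30, 5, 26, 32, 31, 36), (15, 30, 5, 26, 32, 5, 2), (15, 30, 5, 26, 34, 31, 36), (15, 30, 5, 26, 34, 5, 2), (15, 30, 5, 26, 5, 31, 36), (15, 30, 5, 26, 5, 5, 2), (15, 40, 8, 2, 15, 31, 36), (15, 40, 8, 2, 15, 5, 2), (15, 40, 8, 2, 32, 31, 36), (15, 40, 8, 2, 32, 5, 2), (15, 40, 8, 2, 34, 31, 36), (15, 40, 8, 2, 34, 5, 2), (15, 40, 8, 2, 5, 31, 36), (15, 40, 8, 2, 5, 5, 2), (30, 14, 31, 16, 22, 1, 18), (30, 14, 31, 16, 22, 1, 35), (30, 14, 31, 16, 22, 27, 21), (30, 14, 31, 16, 22, 32, 28), (30, 14, 31, 16, 22, 5, 10), (30, 14, 31, 16, 29, 1, 18), (30, 14, 31, 16, 29, 1, 35), (30, 14, 31, 16, 29, 27, 21), (30, 14, 31, 16, 29, 32, 28), (30, 14, 31, 16, 29, 5, 10), (30, 26, 12, 39, 22, 1, 18), (30, 26, 12, 39, 22, 1, 35), (30, 26, 12, 39, 22, 27, 21), (30, 26, 12, 39, 22, 32, 28), (30, 26, 12, 39, 22, 5, 10), (30, 26, 12, 39, 29, 1, 18), (30, 26, 12, 39, 29, 1, 35), (30, 26, 12, 39, 29, 27, 21), (30, 26, 12, 39, 29, 32, 28), (30, 26, 12, 39, 29, 5, 10), (30, 38, 39, 6, 22, 1, 18), (30, 38, 39, 6, 22, 1, 35), (30, 38, 39, 6, 22, 27, 21), (30, 38, 39, 6, 22, 32, 28), (30, 38, 39, 6, 22, 5, 10), (30, 38, 39, 6, 29, 1, 18), (30, 38, 39, 6, 29, 1, 35), (30, 38, 39, 6, 29, 27, 21), (30, 38, 39, 6, 29, 32, 28), (30, 38, 39, 6, 29, 5, 10), (30, 9, 3, 12, 22, 1, 18), (30, 9, 3, 12, 22, 1, 35), (30, 9, 3, 12, 22, 27, 21), (30, 9, 3, 12, 22, 32, 28), (30, 9, 3, 12, 22, 5, 10), (30, 9, 3, 12, 29, 1, 18), (30, 9, 3, 12, 29, 1, 35), (30, 9, 3, 12, 29, 27, 21), (30, 9, 3, 12, 29, 32, 28), (30, 9, 3, 12, 29, 5, 10)}
π[D, B]: project onto (D, B) (58 duplicate(s) eliminated) → {(15, 31), (15, 5), (30, 1), (30, 27), (30, 32), (30, 5)}

{(15, 31), (15, 5), (30, 1), (30, 27), (30, 32), (30, 5)}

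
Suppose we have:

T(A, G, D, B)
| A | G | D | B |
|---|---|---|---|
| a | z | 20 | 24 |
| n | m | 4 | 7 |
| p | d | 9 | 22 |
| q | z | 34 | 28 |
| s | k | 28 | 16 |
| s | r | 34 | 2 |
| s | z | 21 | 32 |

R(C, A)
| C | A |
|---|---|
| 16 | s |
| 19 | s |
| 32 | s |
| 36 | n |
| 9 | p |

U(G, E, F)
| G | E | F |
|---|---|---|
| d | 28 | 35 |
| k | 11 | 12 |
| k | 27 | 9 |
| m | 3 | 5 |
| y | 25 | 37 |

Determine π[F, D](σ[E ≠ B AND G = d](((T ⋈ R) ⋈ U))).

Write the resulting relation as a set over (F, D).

Natural join on A: {(n, m, 4, 7, 36), (p, d, 9, 22, 9), (s, k, 28, 16, 16), (s, k, 28, 16, 19), (s, k, 28, 16, 32), (s, r, 34, 2, 16), (s, r, 34, 2, 19), (s, r, 34, 2, 32), (s, z, 21, 32, 16), (s, z, 21, 32, 19), (s, z, 21, 32, 32)}
Natural join on G: {(n, m, 4, 7, 36, 3, 5), (p, d, 9, 22, 9, 28, 35), (s, k, 28, 16, 16, 11, 12), (s, k, 28, 16, 16, 27, 9), (s, k, 28, 16, 19, 11, 12), (s, k, 28, 16, 19, 27, 9), (s, k, 28, 16, 32, 11, 12), (s, k, 28, 16, 32, 27, 9)}
Apply σ_{E ≠ B AND G = d}; surviving tuples: {(p, d, 9, 22, 9, 28, 35)}
π_{F, D} gives {(35, 9)}.

{(35, 9)}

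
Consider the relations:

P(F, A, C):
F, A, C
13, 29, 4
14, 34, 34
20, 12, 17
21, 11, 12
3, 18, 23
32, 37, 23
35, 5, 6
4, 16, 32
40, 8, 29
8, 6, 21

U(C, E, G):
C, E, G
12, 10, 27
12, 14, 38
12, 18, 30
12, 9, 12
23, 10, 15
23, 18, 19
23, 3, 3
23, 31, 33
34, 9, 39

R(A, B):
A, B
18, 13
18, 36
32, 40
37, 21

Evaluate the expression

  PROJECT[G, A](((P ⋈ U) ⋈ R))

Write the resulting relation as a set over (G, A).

{(15, 18), (15, 37), (19, 18), (19, 37), (3, 18), (3, 37), (33, 18), (33, 37)}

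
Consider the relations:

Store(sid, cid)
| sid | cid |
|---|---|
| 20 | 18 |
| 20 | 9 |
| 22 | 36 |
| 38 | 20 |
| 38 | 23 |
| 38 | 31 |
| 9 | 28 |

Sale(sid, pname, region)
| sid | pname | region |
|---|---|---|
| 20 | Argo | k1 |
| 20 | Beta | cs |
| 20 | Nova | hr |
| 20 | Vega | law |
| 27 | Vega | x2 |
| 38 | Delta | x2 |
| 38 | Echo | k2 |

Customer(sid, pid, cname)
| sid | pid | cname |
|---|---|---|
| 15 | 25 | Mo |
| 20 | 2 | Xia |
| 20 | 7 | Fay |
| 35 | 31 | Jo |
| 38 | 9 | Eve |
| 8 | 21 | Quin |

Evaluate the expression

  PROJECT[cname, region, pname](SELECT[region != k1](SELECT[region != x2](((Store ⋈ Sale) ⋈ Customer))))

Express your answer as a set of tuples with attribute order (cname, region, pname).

Natural join on sid: {(20, 18, Argo, k1), (20, 18, Beta, cs), (20, 18, Nova, hr), (20, 18, Vega, law), (20, 9, Argo, k1), (20, 9, Beta, cs), (20, 9, Nova, hr), (20, 9, Vega, law), (38, 20, Delta, x2), (38, 20, Echo, k2), (38, 23, Delta, x2), (38, 23, Echo, k2), (38, 31, Delta, x2), (38, 31, Echo, k2)}
Natural join on sid: {(20, 18, Argo, k1, 2, Xia), (20, 18, Argo, k1, 7, Fay), (20, 18, Beta, cs, 2, Xia), (20, 18, Beta, cs, 7, Fay), (20, 18, Nova, hr, 2, Xia), (20, 18, Nova, hr, 7, Fay), (20, 18, Vega, law, 2, Xia), (20, 18, Vega, law, 7, Fay), (20, 9, Argo, k1, 2, Xia), (20, 9, Argo, k1, 7, Fay), (20, 9, Beta, cs, 2, Xia), (20, 9, Beta, cs, 7, Fay), (20, 9, Nova, hr, 2, Xia), (20, 9, Nova, hr, 7, Fay), (20, 9, Vega, law, 2, Xia), (20, 9, Vega, law, 7, Fay), (38, 20, Delta, x2, 9, Eve), (38, 20, Echo, k2, 9, Eve), (38, 23, Delta, x2, 9, Eve), (38, 23, Echo, k2, 9, Eve), (38, 31, Delta, x2, 9, Eve), (38, 31, Echo, k2, 9, Eve)}
Filtering on region != x2 leaves {(20, 18, Argo, k1, 2, Xia), (20, 18, Argo, k1, 7, Fay), (20, 18, Beta, cs, 2, Xia), (20, 18, Beta, cs, 7, Fay), (20, 18, Nova, hr, 2, Xia), (20, 18, Nova, hr, 7, Fay), (20, 18, Vega, law, 2, Xia), (20, 18, Vega, law, 7, Fay), (20, 9, Argo, k1, 2, Xia), (20, 9, Argo, k1, 7, Fay), (20, 9, Beta, cs, 2, Xia), (20, 9, Beta, cs, 7, Fay), (20, 9, Nova, hr, 2, Xia), (20, 9, Nova, hr, 7, Fay), (20, 9, Vega, law, 2, Xia), (20, 9, Vega, law, 7, Fay), (38, 20, Echo, k2, 9, Eve), (38, 23, Echo, k2, 9, Eve), (38, 31, Echo, k2, 9, Eve)}.
Filtering on region != k1 leaves {(20, 18, Beta, cs, 2, Xia), (20, 18, Beta, cs, 7, Fay), (20, 18, Nova, hr, 2, Xia), (20, 18, Nova, hr, 7, Fay), (20, 18, Vega, law, 2, Xia), (20, 18, Vega, law, 7, Fay), (20, 9, Beta, cs, 2, Xia), (20, 9, Beta, cs, 7, Fay), (20, 9, Nova, hr, 2, Xia), (20, 9, Nova, hr, 7, Fay), (20, 9, Vega, law, 2, Xia), (20, 9, Vega, law, 7, Fay), (38, 20, Echo, k2, 9, Eve), (38, 23, Echo, k2, 9, Eve), (38, 31, Echo, k2, 9, Eve)}.
Projecting to cname, region, pname (8 duplicate(s) eliminated): {(Eve, k2, Echo), (Fay, cs, Beta), (Fay, hr, Nova), (Fay, law, Vega), (Xia, cs, Beta), (Xia, hr, Nova), (Xia, law, Vega)}

{(Eve, k2, Echo), (Fay, cs, Beta), (Fay, hr, Nova), (Fay, law, Vega), (Xia, cs, Beta), (Xia, hr, Nova), (Xia, law, Vega)}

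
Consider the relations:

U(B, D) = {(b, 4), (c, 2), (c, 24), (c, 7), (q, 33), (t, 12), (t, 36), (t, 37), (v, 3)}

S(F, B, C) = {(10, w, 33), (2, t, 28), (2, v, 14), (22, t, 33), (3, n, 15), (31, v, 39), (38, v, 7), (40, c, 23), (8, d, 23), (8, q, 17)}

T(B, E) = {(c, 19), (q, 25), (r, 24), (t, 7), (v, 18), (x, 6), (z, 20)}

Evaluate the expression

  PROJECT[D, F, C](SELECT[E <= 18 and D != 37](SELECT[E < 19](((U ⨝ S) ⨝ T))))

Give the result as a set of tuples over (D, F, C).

Joining U and S on B yields {(c, 2, 40, 23), (c, 24, 40, 23), (c, 7, 40, 23), (q, 33, 8, 17), (t, 12, 2, 28), (t, 12, 22, 33), (t, 36, 2, 28), (t, 36, 22, 33), (t, 37, 2, 28), (t, 37, 22, 33), (v, 3, 2, 14), (v, 3, 31, 39), (v, 3, 38, 7)}.
Joining (U ⨝ S) and T on B yields {(c, 2, 40, 23, 19), (c, 24, 40, 23, 19), (c, 7, 40, 23, 19), (q, 33, 8, 17, 25), (t, 12, 2, 28, 7), (t, 12, 22, 33, 7), (t, 36, 2, 28, 7), (t, 36, 22, 33, 7), (t, 37, 2, 28, 7), (t, 37, 22, 33, 7), (v, 3, 2, 14, 18), (v, 3, 31, 39, 18), (v, 3, 38, 7, 18)}.
Selection E < 19: {(t, 12, 2, 28, 7), (t, 12, 22, 33, 7), (t, 36, 2, 28, 7), (t, 36, 22, 33, 7), (t, 37, 2, 28, 7), (t, 37, 22, 33, 7), (v, 3, 2, 14, 18), (v, 3, 31, 39, 18), (v, 3, 38, 7, 18)}
Selection E <= 18 and D != 37: {(t, 12, 2, 28, 7), (t, 12, 22, 33, 7), (t, 36, 2, 28, 7), (t, 36, 22, 33, 7), (v, 3, 2, 14, 18), (v, 3, 31, 39, 18), (v, 3, 38, 7, 18)}
Projecting to D, F, C: {(12, 2, 28), (12, 22, 33), (3, 2, 14), (3, 31, 39), (3, 38, 7), (36, 2, 28), (36, 22, 33)}

{(12, 2, 28), (12, 22, 33), (3, 2, 14), (3, 31, 39), (3, 38, 7), (36, 2, 28), (36, 22, 33)}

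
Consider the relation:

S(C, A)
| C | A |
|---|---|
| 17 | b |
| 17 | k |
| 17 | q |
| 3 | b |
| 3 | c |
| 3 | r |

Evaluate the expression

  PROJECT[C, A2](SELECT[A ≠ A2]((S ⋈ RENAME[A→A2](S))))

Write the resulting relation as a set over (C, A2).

{(17, b), (17, k), (17, q), (3, b), (3, c), (3, r)}

ρ[A→A2]: schema becomes (C, A2); tuples unchanged.
Joining S and RENAME[A→A2](S) on C yields {(17, b, b), (17, b, k), (17, b, q), (17, k, b), (17, k, k), (17, k, q), (17, q, b), (17, q, k), (17, q, q), (3, b, b), (3, b, c), (3, b, r), (3, c, b), (3, c, c), (3, c, r), (3, r, b), (3, r, c), (3, r, r)}.
Filtering on A ≠ A2 leaves {(17, b, k), (17, b, q), (17, k, b), (17, k, q), (17, q, b), (17, q, k), (3, b, c), (3, b, r), (3, c, b), (3, c, r), (3, r, b), (3, r, c)}.
π[C, A2]: project onto (C, A2) (6 duplicate(s) eliminated) → {(17, b), (17, k), (17, q), (3, b), (3, c), (3, r)}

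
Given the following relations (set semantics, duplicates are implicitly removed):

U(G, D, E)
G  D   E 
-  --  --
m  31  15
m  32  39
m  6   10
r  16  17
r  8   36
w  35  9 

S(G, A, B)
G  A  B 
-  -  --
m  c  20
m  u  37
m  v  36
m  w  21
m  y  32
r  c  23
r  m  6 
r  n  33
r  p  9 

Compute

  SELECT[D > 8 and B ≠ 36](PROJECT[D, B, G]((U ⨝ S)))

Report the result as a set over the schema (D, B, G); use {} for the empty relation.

U ⋈ S (natural join on G): {(m, 31, 15, c, 20), (m, 31, 15, u, 37), (m, 31, 15, v, 36), (m, 31, 15, w, 21), (m, 31, 15, y, 32), (m, 32, 39, c, 20), (m, 32, 39, u, 37), (m, 32, 39, v, 36), (m, 32, 39, w, 21), (m, 32, 39, y, 32), (m, 6, 10, c, 20), (m, 6, 10, u, 37), (m, 6, 10, v, 36), (m, 6, 10, w, 21), (m, 6, 10, y, 32), (r, 16, 17, c, 23), (r, 16, 17, m, 6), (r, 16, 17, n, 33), (r, 16, 17, p, 9), (r, 8, 36, c, 23), (r, 8, 36, m, 6), (r, 8, 36, n, 33), (r, 8, 36, p, 9)}
Projecting to D, B, G: {(16, 23, r), (16, 33, r), (16, 6, r), (16, 9, r), (31, 20, m), (31, 21, m), (31, 32, m), (31, 36, m), (31, 37, m), (32, 20, m), (32, 21, m), (32, 32, m), (32, 36, m), (32, 37, m), (6, 20, m), (6, 21, m), (6, 32, m), (6, 36, m), (6, 37, m), (8, 23, r), (8, 33, r), (8, 6, r), (8, 9, r)}
Selection D > 8 and B ≠ 36: {(16, 23, r), (16, 33, r), (16, 6, r), (16, 9, r), (31, 20, m), (31, 21, m), (31, 32, m), (31, 37, m), (32, 20, m), (32, 21, m), (32, 32, m), (32, 37, m)}

{(16, 23, r), (16, 33, r), (16, 6, r), (16, 9, r), (31, 20, m), (31, 21, m), (31, 32, m), (31, 37, m), (32, 20, m), (32, 21, m), (32, 32, m), (32, 37, m)}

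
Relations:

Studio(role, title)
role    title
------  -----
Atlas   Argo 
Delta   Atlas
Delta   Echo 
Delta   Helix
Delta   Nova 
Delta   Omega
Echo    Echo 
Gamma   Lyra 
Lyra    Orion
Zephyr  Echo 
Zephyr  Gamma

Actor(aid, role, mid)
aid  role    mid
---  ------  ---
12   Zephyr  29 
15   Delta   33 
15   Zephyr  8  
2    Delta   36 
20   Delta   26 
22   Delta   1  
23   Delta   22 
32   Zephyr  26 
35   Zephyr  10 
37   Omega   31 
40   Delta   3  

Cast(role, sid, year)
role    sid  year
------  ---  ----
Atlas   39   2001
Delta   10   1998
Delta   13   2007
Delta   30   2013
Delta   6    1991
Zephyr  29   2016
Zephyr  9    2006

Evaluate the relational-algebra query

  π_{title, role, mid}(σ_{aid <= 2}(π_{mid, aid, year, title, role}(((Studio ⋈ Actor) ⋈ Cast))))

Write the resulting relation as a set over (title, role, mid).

{(Atlas, Delta, 36), (Echo, Delta, 36), (Helix, Delta, 36), (Nova, Delta, 36), (Omega, Delta, 36)}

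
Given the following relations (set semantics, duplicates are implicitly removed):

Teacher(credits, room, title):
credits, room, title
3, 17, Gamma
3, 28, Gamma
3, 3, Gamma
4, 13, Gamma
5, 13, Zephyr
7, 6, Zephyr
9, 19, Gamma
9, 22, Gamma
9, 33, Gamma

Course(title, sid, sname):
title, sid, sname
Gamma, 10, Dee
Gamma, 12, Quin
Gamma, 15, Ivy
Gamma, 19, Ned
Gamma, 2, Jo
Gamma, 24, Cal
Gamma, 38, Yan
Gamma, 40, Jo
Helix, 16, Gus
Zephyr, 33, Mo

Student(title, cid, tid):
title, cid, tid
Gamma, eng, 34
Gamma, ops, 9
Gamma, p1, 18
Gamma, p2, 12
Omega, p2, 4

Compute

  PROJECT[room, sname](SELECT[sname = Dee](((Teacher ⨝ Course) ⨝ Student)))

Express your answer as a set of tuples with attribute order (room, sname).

{(13, Dee), (17, Dee), (19, Dee), (22, Dee), (28, Dee), (3, Dee), (33, Dee)}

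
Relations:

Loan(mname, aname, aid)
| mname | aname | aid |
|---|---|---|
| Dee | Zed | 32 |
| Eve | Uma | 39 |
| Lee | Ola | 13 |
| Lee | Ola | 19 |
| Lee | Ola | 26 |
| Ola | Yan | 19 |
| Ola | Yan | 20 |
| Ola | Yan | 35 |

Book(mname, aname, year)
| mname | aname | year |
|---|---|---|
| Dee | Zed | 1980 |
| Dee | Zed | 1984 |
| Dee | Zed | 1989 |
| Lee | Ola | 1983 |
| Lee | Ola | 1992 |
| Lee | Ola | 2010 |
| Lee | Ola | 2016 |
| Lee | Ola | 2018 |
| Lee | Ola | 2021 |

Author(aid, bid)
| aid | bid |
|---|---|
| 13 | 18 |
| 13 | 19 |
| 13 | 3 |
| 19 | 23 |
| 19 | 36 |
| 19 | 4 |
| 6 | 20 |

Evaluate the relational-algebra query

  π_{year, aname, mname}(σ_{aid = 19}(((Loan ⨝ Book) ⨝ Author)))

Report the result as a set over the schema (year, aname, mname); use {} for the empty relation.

{(1983, Ola, Lee), (1992, Ola, Lee), (2010, Ola, Lee), (2016, Ola, Lee), (2018, Ola, Lee), (2021, Ola, Lee)}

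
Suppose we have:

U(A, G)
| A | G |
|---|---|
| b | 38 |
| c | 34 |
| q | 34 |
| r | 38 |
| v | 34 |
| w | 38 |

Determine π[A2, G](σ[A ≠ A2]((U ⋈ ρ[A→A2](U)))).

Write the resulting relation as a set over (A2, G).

{(b, 38), (c, 34), (q, 34), (r, 38), (v, 34), (w, 38)}

ρ[A→A2]: schema becomes (A2, G); tuples unchanged.
Natural join on G: {(b, 38, b), (b, 38, r), (b, 38, w), (c, 34, c), (c, 34, q), (c, 34, v), (q, 34, c), (q, 34, q), (q, 34, v), (r, 38, b), (r, 38, r), (r, 38, w), (v, 34, c), (v, 34, q), (v, 34, v), (w, 38, b), (w, 38, r), (w, 38, w)}
σ[A ≠ A2]: keep tuples satisfying A ≠ A2 → {(b, 38, r), (b, 38, w), (c, 34, q), (c, 34, v), (q, 34, c), (q, 34, v), (r, 38, b), (r, 38, w), (v, 34, c), (v, 34, q), (w, 38, b), (w, 38, r)}
Projecting to A2, G (6 duplicate(s) eliminated): {(b, 38), (c, 34), (q, 34), (r, 38), (v, 34), (w, 38)}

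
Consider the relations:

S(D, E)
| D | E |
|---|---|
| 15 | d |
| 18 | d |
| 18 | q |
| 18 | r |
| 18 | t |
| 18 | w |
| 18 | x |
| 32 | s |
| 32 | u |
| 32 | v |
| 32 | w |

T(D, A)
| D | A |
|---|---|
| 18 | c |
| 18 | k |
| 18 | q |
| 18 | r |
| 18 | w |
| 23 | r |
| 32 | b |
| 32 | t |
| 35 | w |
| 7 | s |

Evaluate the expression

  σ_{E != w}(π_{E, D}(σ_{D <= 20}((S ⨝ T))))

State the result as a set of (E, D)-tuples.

{(d, 18), (q, 18), (r, 18), (t, 18), (x, 18)}

Natural join on D: {(18, d, c), (18, d, k), (18, d, q), (18, d, r), (18, d, w), (18, q, c), (18, q, k), (18, q, q), (18, q, r), (18, q, w), (18, r, c), (18, r, k), (18, r, q), (18, r, r), (18, r, w), (18, t, c), (18, t, k), (18, t, q), (18, t, r), (18, t, w), (18, w, c), (18, w, k), (18, w, q), (18, w, r), (18, w, w), (18, x, c), (18, x, k), (18, x, q), (18, x, r), (18, x, w), (32, s, b), (32, s, t), (32, u, b), (32, u, t), (32, v, b), (32, v, t), (32, w, b), (32, w, t)}
Apply σ_{D <= 20}; surviving tuples: {(18, d, c), (18, d, k), (18, d, q), (18, d, r), (18, d, w), (18, q, c), (18, q, k), (18, q, q), (18, q, r), (18, q, w), (18, r, c), (18, r, k), (18, r, q), (18, r, r), (18, r, w), (18, t, c), (18, t, k), (18, t, q), (18, t, r), (18, t, w), (18, w, c), (18, w, k), (18, w, q), (18, w, r), (18, w, w), (18, x, c), (18, x, k), (18, x, q), (18, x, r), (18, x, w)}
π_{E, D} gives {(d, 18), (q, 18), (r, 18), (t, 18), (w, 18), (x, 18)} (24 duplicate(s) eliminated).
Apply σ_{E != w}; surviving tuples: {(d, 18), (q, 18), (r, 18), (t, 18), (x, 18)}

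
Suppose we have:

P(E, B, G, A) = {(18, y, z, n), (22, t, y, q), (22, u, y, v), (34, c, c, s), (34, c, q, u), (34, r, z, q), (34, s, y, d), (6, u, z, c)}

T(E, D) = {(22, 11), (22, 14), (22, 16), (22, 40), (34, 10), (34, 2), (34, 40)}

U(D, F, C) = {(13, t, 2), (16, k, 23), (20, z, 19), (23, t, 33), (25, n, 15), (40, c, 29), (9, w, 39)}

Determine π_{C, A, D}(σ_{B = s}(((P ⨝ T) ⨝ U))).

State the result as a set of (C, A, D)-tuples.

{(29, d, 40)}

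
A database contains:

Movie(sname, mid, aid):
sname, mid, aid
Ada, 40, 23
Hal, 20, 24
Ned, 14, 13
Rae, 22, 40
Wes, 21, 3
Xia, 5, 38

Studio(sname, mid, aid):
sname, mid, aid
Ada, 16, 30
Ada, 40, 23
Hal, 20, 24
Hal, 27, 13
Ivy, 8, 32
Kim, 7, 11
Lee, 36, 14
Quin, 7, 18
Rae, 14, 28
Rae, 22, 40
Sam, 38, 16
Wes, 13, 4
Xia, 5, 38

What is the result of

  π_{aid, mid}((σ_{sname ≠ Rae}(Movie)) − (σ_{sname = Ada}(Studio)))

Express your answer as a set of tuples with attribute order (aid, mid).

σ[sname ≠ Rae]: keep tuples satisfying sname ≠ Rae → {(Ada, 40, 23), (Hal, 20, 24), (Ned, 14, 13), (Wes, 21, 3), (Xia, 5, 38)}
σ[sname = Ada]: keep tuples satisfying sname = Ada → {(Ada, 16, 30), (Ada, 40, 23)}
Set difference of the two operands is {(Hal, 20, 24), (Ned, 14, 13), (Wes, 21, 3), (Xia, 5, 38)}.
π[aid, mid]: project onto (aid, mid) → {(13, 14), (24, 20), (3, 21), (38, 5)}

{(13, 14), (24, 20), (3, 21), (38, 5)}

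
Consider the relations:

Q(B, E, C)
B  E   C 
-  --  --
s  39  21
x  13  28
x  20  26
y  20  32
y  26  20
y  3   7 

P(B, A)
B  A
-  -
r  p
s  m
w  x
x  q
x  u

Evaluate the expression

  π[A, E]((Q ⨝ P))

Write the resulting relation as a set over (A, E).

{(m, 39), (q, 13), (q, 20), (u, 13), (u, 20)}

Q ⋈ P (natural join on B): {(s, 39, 21, m), (x, 13, 28, q), (x, 13, 28, u), (x, 20, 26, q), (x, 20, 26, u)}
Keep only column(s) A, E: {(m, 39), (q, 13), (q, 20), (u, 13), (u, 20)}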